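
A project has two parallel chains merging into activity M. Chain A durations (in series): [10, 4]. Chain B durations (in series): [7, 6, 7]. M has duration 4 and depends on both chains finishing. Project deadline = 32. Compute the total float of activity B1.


Forward pass: ES(B1) = sum of predecessors on chain B = 0
EF = ES + duration = 0 + 7 = 7
Backward pass: LF(M) = deadline = 32; LS(M) = 32 - 4 = 28
LF(B1) = LS(M) - sum(successors on chain B) = 28 - 13 = 15
LS = LF - duration = 15 - 7 = 8
Total float = LS - ES = 8 - 0 = 8

8


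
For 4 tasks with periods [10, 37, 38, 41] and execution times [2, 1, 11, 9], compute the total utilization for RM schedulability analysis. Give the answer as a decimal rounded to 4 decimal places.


Compute individual utilizations (exact fractions):
  Task 1: C/T = 2/10 = 1/5 (approx. 0.2)
  Task 2: C/T = 1/37 (approx. 0.027)
  Task 3: C/T = 11/38 (approx. 0.2895)
  Task 4: C/T = 9/41 (approx. 0.2195)
Total utilization U = 1/5 + 1/37 + 11/38 + 9/41 = 212141/288230
Rounded to 4 decimal places: U = 0.7360
RM (Liu & Layland) bound for 4 tasks = 0.756828; compare with U = 212141/288230 (approx. 0.736013)
U <= bound, so schedulable by RM sufficient condition.

0.7360


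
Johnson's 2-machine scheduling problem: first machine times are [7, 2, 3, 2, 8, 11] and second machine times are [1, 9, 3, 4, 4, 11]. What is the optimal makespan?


Apply Johnson's rule:
  Group 1 (a <= b): [(2, 2, 9), (4, 2, 4), (3, 3, 3), (6, 11, 11)]
  Group 2 (a > b): [(5, 8, 4), (1, 7, 1)]
Optimal job order: [2, 4, 3, 6, 5, 1]
Schedule:
  Job 2: M1 done at 2, M2 done at 11
  Job 4: M1 done at 4, M2 done at 15
  Job 3: M1 done at 7, M2 done at 18
  Job 6: M1 done at 18, M2 done at 29
  Job 5: M1 done at 26, M2 done at 33
  Job 1: M1 done at 33, M2 done at 34
Makespan = 34

34


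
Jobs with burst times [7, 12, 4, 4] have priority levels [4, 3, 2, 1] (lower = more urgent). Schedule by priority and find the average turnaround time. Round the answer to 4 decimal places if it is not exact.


Sort by priority (ascending = highest first):
Order: [(1, 4), (2, 4), (3, 12), (4, 7)]
Completion times:
  Priority 1, burst=4, C=4
  Priority 2, burst=4, C=8
  Priority 3, burst=12, C=20
  Priority 4, burst=7, C=27
Average turnaround = 59/4 = 14.75

14.75


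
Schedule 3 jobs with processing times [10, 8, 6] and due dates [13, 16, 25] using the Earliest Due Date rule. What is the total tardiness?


Sort by due date (EDD order): [(10, 13), (8, 16), (6, 25)]
Compute completion times and tardiness:
  Job 1: p=10, d=13, C=10, tardiness=max(0,10-13)=0
  Job 2: p=8, d=16, C=18, tardiness=max(0,18-16)=2
  Job 3: p=6, d=25, C=24, tardiness=max(0,24-25)=0
Total tardiness = 2

2


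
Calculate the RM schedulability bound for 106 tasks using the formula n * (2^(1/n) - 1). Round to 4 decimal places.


Compute 2^(1/106) = 1.0065605511
Subtract 1: 1.0065605511 - 1 = 0.0065605511
Multiply by n: 106 * 0.0065605511 = 0.6954184166
Round to 4 dp: 0.6954

0.6954


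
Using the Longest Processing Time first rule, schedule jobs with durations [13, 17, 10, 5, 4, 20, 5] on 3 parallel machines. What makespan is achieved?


Sort jobs in decreasing order (LPT): [20, 17, 13, 10, 5, 5, 4]
Assign each job to the least loaded machine:
  Machine 1: jobs [20, 5], load = 25
  Machine 2: jobs [17, 5, 4], load = 26
  Machine 3: jobs [13, 10], load = 23
Makespan = max load = 26

26


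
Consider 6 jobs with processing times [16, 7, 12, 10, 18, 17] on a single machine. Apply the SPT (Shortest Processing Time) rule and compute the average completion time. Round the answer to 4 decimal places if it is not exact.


Sort jobs by processing time (SPT order): [7, 10, 12, 16, 17, 18]
Compute completion times sequentially:
  Job 1: processing = 7, completes at 7
  Job 2: processing = 10, completes at 17
  Job 3: processing = 12, completes at 29
  Job 4: processing = 16, completes at 45
  Job 5: processing = 17, completes at 62
  Job 6: processing = 18, completes at 80
Sum of completion times = 240
Average completion time = 240/6 = 40.0

40.0


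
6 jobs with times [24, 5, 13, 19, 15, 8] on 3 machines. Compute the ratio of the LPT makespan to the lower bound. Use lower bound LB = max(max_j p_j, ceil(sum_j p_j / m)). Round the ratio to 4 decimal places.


LPT order: [24, 19, 15, 13, 8, 5]
Machine loads after assignment: [29, 27, 28]
LPT makespan = 29
Lower bound = max(max_job, ceil(total/3)) = max(24, 28) = 28
Ratio = 29 / 28 = 1.0357

1.0357


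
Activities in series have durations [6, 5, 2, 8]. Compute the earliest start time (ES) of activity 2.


Activity 2 starts after activities 1 through 1 complete.
Predecessor durations: [6]
ES = 6 = 6

6


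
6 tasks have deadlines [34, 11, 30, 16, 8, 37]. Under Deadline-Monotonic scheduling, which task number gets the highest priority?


Sort tasks by relative deadline (ascending):
  Task 5: deadline = 8
  Task 2: deadline = 11
  Task 4: deadline = 16
  Task 3: deadline = 30
  Task 1: deadline = 34
  Task 6: deadline = 37
Priority order (highest first): [5, 2, 4, 3, 1, 6]
Highest priority task = 5

5


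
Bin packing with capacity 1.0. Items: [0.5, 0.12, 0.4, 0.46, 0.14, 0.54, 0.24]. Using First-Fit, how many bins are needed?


Place items sequentially using First-Fit:
  Item 0.5 -> new Bin 1
  Item 0.12 -> Bin 1 (now 0.62)
  Item 0.4 -> new Bin 2
  Item 0.46 -> Bin 2 (now 0.86)
  Item 0.14 -> Bin 1 (now 0.76)
  Item 0.54 -> new Bin 3
  Item 0.24 -> Bin 1 (now 1.0)
Total bins used = 3

3


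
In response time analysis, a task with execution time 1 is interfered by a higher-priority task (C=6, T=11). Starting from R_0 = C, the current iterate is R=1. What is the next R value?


R_next = C + ceil(R_prev / T_hp) * C_hp
ceil(1 / 11) = ceil(0.0909) = 1
Interference = 1 * 6 = 6
R_next = 1 + 6 = 7

7


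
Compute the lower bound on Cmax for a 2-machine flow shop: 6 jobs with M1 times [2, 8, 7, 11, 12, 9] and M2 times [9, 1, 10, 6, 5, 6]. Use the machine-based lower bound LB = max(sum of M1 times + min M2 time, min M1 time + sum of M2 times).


LB1 = sum(M1 times) + min(M2 times) = 49 + 1 = 50
LB2 = min(M1 times) + sum(M2 times) = 2 + 37 = 39
Lower bound = max(LB1, LB2) = max(50, 39) = 50

50


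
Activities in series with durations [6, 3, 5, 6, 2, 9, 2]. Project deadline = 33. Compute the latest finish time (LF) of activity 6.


LF(activity 6) = deadline - sum of successor durations
Successors: activities 7 through 7 with durations [2]
Sum of successor durations = 2
LF = 33 - 2 = 31

31


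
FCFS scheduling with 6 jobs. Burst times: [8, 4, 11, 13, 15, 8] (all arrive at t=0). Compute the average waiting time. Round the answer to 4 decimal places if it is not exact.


FCFS order (as given): [8, 4, 11, 13, 15, 8]
Waiting times:
  Job 1: wait = 0
  Job 2: wait = 8
  Job 3: wait = 12
  Job 4: wait = 23
  Job 5: wait = 36
  Job 6: wait = 51
Sum of waiting times = 130
Average waiting time = 130/6 = 21.6667

21.6667


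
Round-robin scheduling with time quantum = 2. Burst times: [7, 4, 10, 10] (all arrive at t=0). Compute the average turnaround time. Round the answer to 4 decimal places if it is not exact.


Time quantum = 2
Execution trace:
  J1 runs 2 units, time = 2
  J2 runs 2 units, time = 4
  J3 runs 2 units, time = 6
  J4 runs 2 units, time = 8
  J1 runs 2 units, time = 10
  J2 runs 2 units, time = 12
  J3 runs 2 units, time = 14
  J4 runs 2 units, time = 16
  J1 runs 2 units, time = 18
  J3 runs 2 units, time = 20
  J4 runs 2 units, time = 22
  J1 runs 1 units, time = 23
  J3 runs 2 units, time = 25
  J4 runs 2 units, time = 27
  J3 runs 2 units, time = 29
  J4 runs 2 units, time = 31
Finish times: [23, 12, 29, 31]
Average turnaround = 95/4 = 23.75

23.75


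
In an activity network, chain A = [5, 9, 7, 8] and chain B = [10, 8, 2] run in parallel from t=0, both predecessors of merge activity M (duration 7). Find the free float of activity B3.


ES(B3) = sum of predecessors on chain B = 18
EF(B3) = ES + duration = 18 + 2 = 20
Successor of B3 is M. ES(M) = max(sum(A), sum(B)) = max(29, 20) = 29
Free float = ES(successor) - EF(current) = 29 - 20 = 9

9


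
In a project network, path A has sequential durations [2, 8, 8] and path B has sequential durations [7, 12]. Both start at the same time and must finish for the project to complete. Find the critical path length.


Path A total = 2 + 8 + 8 = 18
Path B total = 7 + 12 = 19
Critical path = longest path = max(18, 19) = 19

19


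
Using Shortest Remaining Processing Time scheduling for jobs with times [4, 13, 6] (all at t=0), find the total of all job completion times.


Since all jobs arrive at t=0, SRPT equals SPT ordering.
SPT order: [4, 6, 13]
Completion times:
  Job 1: p=4, C=4
  Job 2: p=6, C=10
  Job 3: p=13, C=23
Total completion time = 4 + 10 + 23 = 37

37


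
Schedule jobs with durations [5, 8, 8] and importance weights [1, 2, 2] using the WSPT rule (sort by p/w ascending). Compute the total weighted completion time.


Compute p/w ratios and sort ascending (WSPT): [(8, 2), (8, 2), (5, 1)]
Compute weighted completion times:
  Job (p=8,w=2): C=8, w*C=2*8=16
  Job (p=8,w=2): C=16, w*C=2*16=32
  Job (p=5,w=1): C=21, w*C=1*21=21
Total weighted completion time = 69

69


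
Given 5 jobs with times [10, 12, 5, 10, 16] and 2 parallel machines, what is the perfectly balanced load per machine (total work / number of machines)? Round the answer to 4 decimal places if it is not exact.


Total processing time = 10 + 12 + 5 + 10 + 16 = 53
Number of machines = 2
Ideal balanced load = 53 / 2 = 26.5

26.5


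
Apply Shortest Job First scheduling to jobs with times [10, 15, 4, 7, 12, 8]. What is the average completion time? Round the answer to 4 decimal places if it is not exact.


SJF order (ascending): [4, 7, 8, 10, 12, 15]
Completion times:
  Job 1: burst=4, C=4
  Job 2: burst=7, C=11
  Job 3: burst=8, C=19
  Job 4: burst=10, C=29
  Job 5: burst=12, C=41
  Job 6: burst=15, C=56
Average completion = 160/6 = 26.6667

26.6667


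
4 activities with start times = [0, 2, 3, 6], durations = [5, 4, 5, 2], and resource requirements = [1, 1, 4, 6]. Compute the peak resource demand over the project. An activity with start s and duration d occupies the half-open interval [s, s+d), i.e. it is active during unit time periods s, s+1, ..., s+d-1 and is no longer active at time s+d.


Each activity i is active on [start_i, start_i + duration_i).
Compute total resource usage per time slot:
  t=0: active resources = [1], total = 1
  t=1: active resources = [1], total = 1
  t=2: active resources = [1, 1], total = 2
  t=3: active resources = [1, 1, 4], total = 6
  t=4: active resources = [1, 1, 4], total = 6
  t=5: active resources = [1, 4], total = 5
  t=6: active resources = [4, 6], total = 10
  t=7: active resources = [4, 6], total = 10
Peak resource demand = 10

10


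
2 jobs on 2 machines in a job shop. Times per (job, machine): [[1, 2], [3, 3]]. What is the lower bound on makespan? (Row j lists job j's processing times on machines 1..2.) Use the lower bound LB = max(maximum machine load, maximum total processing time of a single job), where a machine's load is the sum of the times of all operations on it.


Machine loads:
  Machine 1: 1 + 3 = 4
  Machine 2: 2 + 3 = 5
Max machine load = 5
Job totals:
  Job 1: 3
  Job 2: 6
Max job total = 6
Lower bound = max(5, 6) = 6

6


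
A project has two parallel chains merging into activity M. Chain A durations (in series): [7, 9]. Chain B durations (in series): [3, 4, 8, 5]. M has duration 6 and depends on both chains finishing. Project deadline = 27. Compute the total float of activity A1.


Forward pass: ES(A1) = sum of predecessors on chain A = 0
EF = ES + duration = 0 + 7 = 7
Backward pass: LF(M) = deadline = 27; LS(M) = 27 - 6 = 21
LF(A1) = LS(M) - sum(successors on chain A) = 21 - 9 = 12
LS = LF - duration = 12 - 7 = 5
Total float = LS - ES = 5 - 0 = 5

5


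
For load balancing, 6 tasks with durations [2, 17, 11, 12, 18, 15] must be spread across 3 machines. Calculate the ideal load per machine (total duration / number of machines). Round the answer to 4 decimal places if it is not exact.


Total processing time = 2 + 17 + 11 + 12 + 18 + 15 = 75
Number of machines = 3
Ideal balanced load = 75 / 3 = 25.0

25.0


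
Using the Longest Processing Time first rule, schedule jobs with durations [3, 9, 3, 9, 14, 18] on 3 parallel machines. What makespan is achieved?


Sort jobs in decreasing order (LPT): [18, 14, 9, 9, 3, 3]
Assign each job to the least loaded machine:
  Machine 1: jobs [18], load = 18
  Machine 2: jobs [14, 3, 3], load = 20
  Machine 3: jobs [9, 9], load = 18
Makespan = max load = 20

20


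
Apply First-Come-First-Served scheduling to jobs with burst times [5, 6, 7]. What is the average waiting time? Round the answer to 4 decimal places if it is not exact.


FCFS order (as given): [5, 6, 7]
Waiting times:
  Job 1: wait = 0
  Job 2: wait = 5
  Job 3: wait = 11
Sum of waiting times = 16
Average waiting time = 16/3 = 5.3333

5.3333


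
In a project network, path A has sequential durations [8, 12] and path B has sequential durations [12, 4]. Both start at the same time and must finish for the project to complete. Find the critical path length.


Path A total = 8 + 12 = 20
Path B total = 12 + 4 = 16
Critical path = longest path = max(20, 16) = 20

20


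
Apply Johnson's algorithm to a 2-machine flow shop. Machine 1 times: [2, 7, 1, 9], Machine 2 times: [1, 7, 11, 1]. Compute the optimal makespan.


Apply Johnson's rule:
  Group 1 (a <= b): [(3, 1, 11), (2, 7, 7)]
  Group 2 (a > b): [(1, 2, 1), (4, 9, 1)]
Optimal job order: [3, 2, 1, 4]
Schedule:
  Job 3: M1 done at 1, M2 done at 12
  Job 2: M1 done at 8, M2 done at 19
  Job 1: M1 done at 10, M2 done at 20
  Job 4: M1 done at 19, M2 done at 21
Makespan = 21

21


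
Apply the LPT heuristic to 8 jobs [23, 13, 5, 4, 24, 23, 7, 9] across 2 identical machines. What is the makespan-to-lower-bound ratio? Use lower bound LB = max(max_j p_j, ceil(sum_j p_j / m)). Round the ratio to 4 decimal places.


LPT order: [24, 23, 23, 13, 9, 7, 5, 4]
Machine loads after assignment: [53, 55]
LPT makespan = 55
Lower bound = max(max_job, ceil(total/2)) = max(24, 54) = 54
Ratio = 55 / 54 = 1.0185

1.0185


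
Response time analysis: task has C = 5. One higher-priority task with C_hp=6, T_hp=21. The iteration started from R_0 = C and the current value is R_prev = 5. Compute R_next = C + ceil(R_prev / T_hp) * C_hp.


R_next = C + ceil(R_prev / T_hp) * C_hp
ceil(5 / 21) = ceil(0.2381) = 1
Interference = 1 * 6 = 6
R_next = 5 + 6 = 11

11


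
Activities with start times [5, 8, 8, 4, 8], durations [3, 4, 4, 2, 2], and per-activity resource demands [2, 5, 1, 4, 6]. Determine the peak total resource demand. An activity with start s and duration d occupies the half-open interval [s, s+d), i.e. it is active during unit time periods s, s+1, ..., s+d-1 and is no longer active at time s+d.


Each activity i is active on [start_i, start_i + duration_i).
Compute total resource usage per time slot:
  t=0: active resources = [], total = 0
  t=1: active resources = [], total = 0
  t=2: active resources = [], total = 0
  t=3: active resources = [], total = 0
  t=4: active resources = [4], total = 4
  t=5: active resources = [2, 4], total = 6
  t=6: active resources = [2], total = 2
  t=7: active resources = [2], total = 2
  t=8: active resources = [5, 1, 6], total = 12
  t=9: active resources = [5, 1, 6], total = 12
  t=10: active resources = [5, 1], total = 6
  t=11: active resources = [5, 1], total = 6
Peak resource demand = 12

12


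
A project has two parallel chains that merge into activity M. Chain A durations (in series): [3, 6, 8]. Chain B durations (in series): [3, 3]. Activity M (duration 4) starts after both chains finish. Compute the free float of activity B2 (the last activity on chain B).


ES(B2) = sum of predecessors on chain B = 3
EF(B2) = ES + duration = 3 + 3 = 6
Successor of B2 is M. ES(M) = max(sum(A), sum(B)) = max(17, 6) = 17
Free float = ES(successor) - EF(current) = 17 - 6 = 11

11


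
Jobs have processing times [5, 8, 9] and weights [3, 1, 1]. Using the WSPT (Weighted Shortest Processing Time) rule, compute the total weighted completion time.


Compute p/w ratios and sort ascending (WSPT): [(5, 3), (8, 1), (9, 1)]
Compute weighted completion times:
  Job (p=5,w=3): C=5, w*C=3*5=15
  Job (p=8,w=1): C=13, w*C=1*13=13
  Job (p=9,w=1): C=22, w*C=1*22=22
Total weighted completion time = 50

50


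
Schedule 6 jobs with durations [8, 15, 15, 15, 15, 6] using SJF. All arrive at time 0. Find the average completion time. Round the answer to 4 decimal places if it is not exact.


SJF order (ascending): [6, 8, 15, 15, 15, 15]
Completion times:
  Job 1: burst=6, C=6
  Job 2: burst=8, C=14
  Job 3: burst=15, C=29
  Job 4: burst=15, C=44
  Job 5: burst=15, C=59
  Job 6: burst=15, C=74
Average completion = 226/6 = 37.6667

37.6667


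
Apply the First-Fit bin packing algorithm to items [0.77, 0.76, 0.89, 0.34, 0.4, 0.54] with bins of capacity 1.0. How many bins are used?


Place items sequentially using First-Fit:
  Item 0.77 -> new Bin 1
  Item 0.76 -> new Bin 2
  Item 0.89 -> new Bin 3
  Item 0.34 -> new Bin 4
  Item 0.4 -> Bin 4 (now 0.74)
  Item 0.54 -> new Bin 5
Total bins used = 5

5


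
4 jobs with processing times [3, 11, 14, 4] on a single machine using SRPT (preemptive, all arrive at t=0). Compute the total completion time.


Since all jobs arrive at t=0, SRPT equals SPT ordering.
SPT order: [3, 4, 11, 14]
Completion times:
  Job 1: p=3, C=3
  Job 2: p=4, C=7
  Job 3: p=11, C=18
  Job 4: p=14, C=32
Total completion time = 3 + 7 + 18 + 32 = 60

60


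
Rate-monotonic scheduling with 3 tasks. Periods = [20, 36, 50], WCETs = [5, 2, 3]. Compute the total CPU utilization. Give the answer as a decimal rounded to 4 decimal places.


Compute individual utilizations (exact fractions):
  Task 1: C/T = 5/20 = 1/4 (approx. 0.25)
  Task 2: C/T = 2/36 = 1/18 (approx. 0.0556)
  Task 3: C/T = 3/50 (approx. 0.06)
Total utilization U = 1/4 + 1/18 + 3/50 = 329/900
Rounded to 4 decimal places: U = 0.3656
RM (Liu & Layland) bound for 3 tasks = 0.779763; compare with U = 329/900 (approx. 0.365556)
U <= bound, so schedulable by RM sufficient condition.

0.3656


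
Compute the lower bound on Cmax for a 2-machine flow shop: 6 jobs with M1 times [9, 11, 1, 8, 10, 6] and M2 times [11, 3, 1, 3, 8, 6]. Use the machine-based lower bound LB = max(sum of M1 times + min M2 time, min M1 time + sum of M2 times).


LB1 = sum(M1 times) + min(M2 times) = 45 + 1 = 46
LB2 = min(M1 times) + sum(M2 times) = 1 + 32 = 33
Lower bound = max(LB1, LB2) = max(46, 33) = 46

46


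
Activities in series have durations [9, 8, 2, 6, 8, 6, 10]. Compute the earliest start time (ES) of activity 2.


Activity 2 starts after activities 1 through 1 complete.
Predecessor durations: [9]
ES = 9 = 9

9


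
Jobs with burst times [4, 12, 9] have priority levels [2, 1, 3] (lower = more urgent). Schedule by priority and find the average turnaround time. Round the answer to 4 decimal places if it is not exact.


Sort by priority (ascending = highest first):
Order: [(1, 12), (2, 4), (3, 9)]
Completion times:
  Priority 1, burst=12, C=12
  Priority 2, burst=4, C=16
  Priority 3, burst=9, C=25
Average turnaround = 53/3 = 17.6667

17.6667


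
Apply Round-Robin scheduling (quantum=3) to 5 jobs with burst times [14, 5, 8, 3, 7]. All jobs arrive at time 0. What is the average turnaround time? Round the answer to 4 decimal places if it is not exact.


Time quantum = 3
Execution trace:
  J1 runs 3 units, time = 3
  J2 runs 3 units, time = 6
  J3 runs 3 units, time = 9
  J4 runs 3 units, time = 12
  J5 runs 3 units, time = 15
  J1 runs 3 units, time = 18
  J2 runs 2 units, time = 20
  J3 runs 3 units, time = 23
  J5 runs 3 units, time = 26
  J1 runs 3 units, time = 29
  J3 runs 2 units, time = 31
  J5 runs 1 units, time = 32
  J1 runs 3 units, time = 35
  J1 runs 2 units, time = 37
Finish times: [37, 20, 31, 12, 32]
Average turnaround = 132/5 = 26.4

26.4


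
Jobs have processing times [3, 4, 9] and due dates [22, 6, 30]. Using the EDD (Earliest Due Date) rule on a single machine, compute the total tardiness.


Sort by due date (EDD order): [(4, 6), (3, 22), (9, 30)]
Compute completion times and tardiness:
  Job 1: p=4, d=6, C=4, tardiness=max(0,4-6)=0
  Job 2: p=3, d=22, C=7, tardiness=max(0,7-22)=0
  Job 3: p=9, d=30, C=16, tardiness=max(0,16-30)=0
Total tardiness = 0

0


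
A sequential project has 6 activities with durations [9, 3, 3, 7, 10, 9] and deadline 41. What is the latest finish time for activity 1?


LF(activity 1) = deadline - sum of successor durations
Successors: activities 2 through 6 with durations [3, 3, 7, 10, 9]
Sum of successor durations = 32
LF = 41 - 32 = 9

9


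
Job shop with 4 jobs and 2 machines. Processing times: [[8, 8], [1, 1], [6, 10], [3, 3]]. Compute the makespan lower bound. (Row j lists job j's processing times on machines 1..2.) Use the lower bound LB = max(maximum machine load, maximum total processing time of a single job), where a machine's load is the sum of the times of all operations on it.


Machine loads:
  Machine 1: 8 + 1 + 6 + 3 = 18
  Machine 2: 8 + 1 + 10 + 3 = 22
Max machine load = 22
Job totals:
  Job 1: 16
  Job 2: 2
  Job 3: 16
  Job 4: 6
Max job total = 16
Lower bound = max(22, 16) = 22

22


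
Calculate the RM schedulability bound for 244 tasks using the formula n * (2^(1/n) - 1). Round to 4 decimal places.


Compute 2^(1/244) = 1.0028448059
Subtract 1: 1.0028448059 - 1 = 0.0028448059
Multiply by n: 244 * 0.0028448059 = 0.6941326396
Round to 4 dp: 0.6941

0.6941


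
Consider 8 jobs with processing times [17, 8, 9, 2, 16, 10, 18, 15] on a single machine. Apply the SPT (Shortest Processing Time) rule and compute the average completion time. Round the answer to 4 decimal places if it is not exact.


Sort jobs by processing time (SPT order): [2, 8, 9, 10, 15, 16, 17, 18]
Compute completion times sequentially:
  Job 1: processing = 2, completes at 2
  Job 2: processing = 8, completes at 10
  Job 3: processing = 9, completes at 19
  Job 4: processing = 10, completes at 29
  Job 5: processing = 15, completes at 44
  Job 6: processing = 16, completes at 60
  Job 7: processing = 17, completes at 77
  Job 8: processing = 18, completes at 95
Sum of completion times = 336
Average completion time = 336/8 = 42.0

42.0


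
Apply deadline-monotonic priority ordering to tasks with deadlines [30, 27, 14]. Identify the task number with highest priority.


Sort tasks by relative deadline (ascending):
  Task 3: deadline = 14
  Task 2: deadline = 27
  Task 1: deadline = 30
Priority order (highest first): [3, 2, 1]
Highest priority task = 3

3


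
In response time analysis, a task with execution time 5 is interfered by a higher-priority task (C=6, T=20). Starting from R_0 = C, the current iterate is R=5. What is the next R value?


R_next = C + ceil(R_prev / T_hp) * C_hp
ceil(5 / 20) = ceil(0.25) = 1
Interference = 1 * 6 = 6
R_next = 5 + 6 = 11

11


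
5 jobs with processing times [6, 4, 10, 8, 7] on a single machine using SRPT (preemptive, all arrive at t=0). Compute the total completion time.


Since all jobs arrive at t=0, SRPT equals SPT ordering.
SPT order: [4, 6, 7, 8, 10]
Completion times:
  Job 1: p=4, C=4
  Job 2: p=6, C=10
  Job 3: p=7, C=17
  Job 4: p=8, C=25
  Job 5: p=10, C=35
Total completion time = 4 + 10 + 17 + 25 + 35 = 91

91


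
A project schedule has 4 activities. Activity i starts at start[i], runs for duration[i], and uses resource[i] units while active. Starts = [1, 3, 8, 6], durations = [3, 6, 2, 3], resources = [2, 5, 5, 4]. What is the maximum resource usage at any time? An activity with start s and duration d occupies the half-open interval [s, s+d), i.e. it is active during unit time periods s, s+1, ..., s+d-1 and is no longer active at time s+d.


Each activity i is active on [start_i, start_i + duration_i).
Compute total resource usage per time slot:
  t=0: active resources = [], total = 0
  t=1: active resources = [2], total = 2
  t=2: active resources = [2], total = 2
  t=3: active resources = [2, 5], total = 7
  t=4: active resources = [5], total = 5
  t=5: active resources = [5], total = 5
  t=6: active resources = [5, 4], total = 9
  t=7: active resources = [5, 4], total = 9
  t=8: active resources = [5, 5, 4], total = 14
  t=9: active resources = [5], total = 5
Peak resource demand = 14

14


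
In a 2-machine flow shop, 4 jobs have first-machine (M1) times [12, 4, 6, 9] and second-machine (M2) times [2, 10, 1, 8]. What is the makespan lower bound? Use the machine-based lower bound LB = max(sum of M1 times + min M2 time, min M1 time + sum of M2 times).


LB1 = sum(M1 times) + min(M2 times) = 31 + 1 = 32
LB2 = min(M1 times) + sum(M2 times) = 4 + 21 = 25
Lower bound = max(LB1, LB2) = max(32, 25) = 32

32


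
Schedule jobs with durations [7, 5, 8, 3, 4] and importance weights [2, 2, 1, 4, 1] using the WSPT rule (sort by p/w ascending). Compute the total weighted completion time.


Compute p/w ratios and sort ascending (WSPT): [(3, 4), (5, 2), (7, 2), (4, 1), (8, 1)]
Compute weighted completion times:
  Job (p=3,w=4): C=3, w*C=4*3=12
  Job (p=5,w=2): C=8, w*C=2*8=16
  Job (p=7,w=2): C=15, w*C=2*15=30
  Job (p=4,w=1): C=19, w*C=1*19=19
  Job (p=8,w=1): C=27, w*C=1*27=27
Total weighted completion time = 104

104


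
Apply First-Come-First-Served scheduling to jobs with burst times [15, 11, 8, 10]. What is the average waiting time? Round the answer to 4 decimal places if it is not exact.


FCFS order (as given): [15, 11, 8, 10]
Waiting times:
  Job 1: wait = 0
  Job 2: wait = 15
  Job 3: wait = 26
  Job 4: wait = 34
Sum of waiting times = 75
Average waiting time = 75/4 = 18.75

18.75


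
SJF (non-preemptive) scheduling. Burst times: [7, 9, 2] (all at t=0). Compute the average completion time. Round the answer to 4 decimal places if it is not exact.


SJF order (ascending): [2, 7, 9]
Completion times:
  Job 1: burst=2, C=2
  Job 2: burst=7, C=9
  Job 3: burst=9, C=18
Average completion = 29/3 = 9.6667

9.6667


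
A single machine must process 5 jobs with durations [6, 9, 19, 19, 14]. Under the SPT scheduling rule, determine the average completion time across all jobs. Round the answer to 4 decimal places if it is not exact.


Sort jobs by processing time (SPT order): [6, 9, 14, 19, 19]
Compute completion times sequentially:
  Job 1: processing = 6, completes at 6
  Job 2: processing = 9, completes at 15
  Job 3: processing = 14, completes at 29
  Job 4: processing = 19, completes at 48
  Job 5: processing = 19, completes at 67
Sum of completion times = 165
Average completion time = 165/5 = 33.0

33.0


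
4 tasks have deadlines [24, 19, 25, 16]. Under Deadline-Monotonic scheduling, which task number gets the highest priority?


Sort tasks by relative deadline (ascending):
  Task 4: deadline = 16
  Task 2: deadline = 19
  Task 1: deadline = 24
  Task 3: deadline = 25
Priority order (highest first): [4, 2, 1, 3]
Highest priority task = 4

4


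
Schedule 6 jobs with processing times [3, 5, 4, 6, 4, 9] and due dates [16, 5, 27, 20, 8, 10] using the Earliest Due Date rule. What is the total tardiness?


Sort by due date (EDD order): [(5, 5), (4, 8), (9, 10), (3, 16), (6, 20), (4, 27)]
Compute completion times and tardiness:
  Job 1: p=5, d=5, C=5, tardiness=max(0,5-5)=0
  Job 2: p=4, d=8, C=9, tardiness=max(0,9-8)=1
  Job 3: p=9, d=10, C=18, tardiness=max(0,18-10)=8
  Job 4: p=3, d=16, C=21, tardiness=max(0,21-16)=5
  Job 5: p=6, d=20, C=27, tardiness=max(0,27-20)=7
  Job 6: p=4, d=27, C=31, tardiness=max(0,31-27)=4
Total tardiness = 25

25


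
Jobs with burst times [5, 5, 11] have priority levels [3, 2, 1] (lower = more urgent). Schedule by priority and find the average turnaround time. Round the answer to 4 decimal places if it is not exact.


Sort by priority (ascending = highest first):
Order: [(1, 11), (2, 5), (3, 5)]
Completion times:
  Priority 1, burst=11, C=11
  Priority 2, burst=5, C=16
  Priority 3, burst=5, C=21
Average turnaround = 48/3 = 16.0

16.0


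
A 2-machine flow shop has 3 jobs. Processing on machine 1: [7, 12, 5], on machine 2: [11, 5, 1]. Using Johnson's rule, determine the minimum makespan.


Apply Johnson's rule:
  Group 1 (a <= b): [(1, 7, 11)]
  Group 2 (a > b): [(2, 12, 5), (3, 5, 1)]
Optimal job order: [1, 2, 3]
Schedule:
  Job 1: M1 done at 7, M2 done at 18
  Job 2: M1 done at 19, M2 done at 24
  Job 3: M1 done at 24, M2 done at 25
Makespan = 25

25


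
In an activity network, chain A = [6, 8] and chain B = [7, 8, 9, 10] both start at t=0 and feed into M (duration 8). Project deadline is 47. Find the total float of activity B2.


Forward pass: ES(B2) = sum of predecessors on chain B = 7
EF = ES + duration = 7 + 8 = 15
Backward pass: LF(M) = deadline = 47; LS(M) = 47 - 8 = 39
LF(B2) = LS(M) - sum(successors on chain B) = 39 - 19 = 20
LS = LF - duration = 20 - 8 = 12
Total float = LS - ES = 12 - 7 = 5

5


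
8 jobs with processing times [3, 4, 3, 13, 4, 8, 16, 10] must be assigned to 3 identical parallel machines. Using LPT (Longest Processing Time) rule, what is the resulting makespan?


Sort jobs in decreasing order (LPT): [16, 13, 10, 8, 4, 4, 3, 3]
Assign each job to the least loaded machine:
  Machine 1: jobs [16, 4], load = 20
  Machine 2: jobs [13, 4, 3], load = 20
  Machine 3: jobs [10, 8, 3], load = 21
Makespan = max load = 21

21


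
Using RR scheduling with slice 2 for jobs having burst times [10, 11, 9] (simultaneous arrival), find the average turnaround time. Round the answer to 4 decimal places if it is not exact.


Time quantum = 2
Execution trace:
  J1 runs 2 units, time = 2
  J2 runs 2 units, time = 4
  J3 runs 2 units, time = 6
  J1 runs 2 units, time = 8
  J2 runs 2 units, time = 10
  J3 runs 2 units, time = 12
  J1 runs 2 units, time = 14
  J2 runs 2 units, time = 16
  J3 runs 2 units, time = 18
  J1 runs 2 units, time = 20
  J2 runs 2 units, time = 22
  J3 runs 2 units, time = 24
  J1 runs 2 units, time = 26
  J2 runs 2 units, time = 28
  J3 runs 1 units, time = 29
  J2 runs 1 units, time = 30
Finish times: [26, 30, 29]
Average turnaround = 85/3 = 28.3333

28.3333


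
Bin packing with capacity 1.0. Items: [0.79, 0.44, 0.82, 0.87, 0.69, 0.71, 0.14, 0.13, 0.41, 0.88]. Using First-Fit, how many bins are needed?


Place items sequentially using First-Fit:
  Item 0.79 -> new Bin 1
  Item 0.44 -> new Bin 2
  Item 0.82 -> new Bin 3
  Item 0.87 -> new Bin 4
  Item 0.69 -> new Bin 5
  Item 0.71 -> new Bin 6
  Item 0.14 -> Bin 1 (now 0.93)
  Item 0.13 -> Bin 2 (now 0.57)
  Item 0.41 -> Bin 2 (now 0.98)
  Item 0.88 -> new Bin 7
Total bins used = 7

7


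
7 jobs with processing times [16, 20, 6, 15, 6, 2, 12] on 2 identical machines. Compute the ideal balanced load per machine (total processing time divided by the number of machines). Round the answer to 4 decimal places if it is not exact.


Total processing time = 16 + 20 + 6 + 15 + 6 + 2 + 12 = 77
Number of machines = 2
Ideal balanced load = 77 / 2 = 38.5

38.5


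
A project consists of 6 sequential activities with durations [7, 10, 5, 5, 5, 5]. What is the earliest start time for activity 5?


Activity 5 starts after activities 1 through 4 complete.
Predecessor durations: [7, 10, 5, 5]
ES = 7 + 10 + 5 + 5 = 27

27


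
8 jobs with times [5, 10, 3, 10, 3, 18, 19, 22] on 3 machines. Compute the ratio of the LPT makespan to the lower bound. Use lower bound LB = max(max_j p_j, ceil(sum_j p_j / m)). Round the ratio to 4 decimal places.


LPT order: [22, 19, 18, 10, 10, 5, 3, 3]
Machine loads after assignment: [30, 29, 31]
LPT makespan = 31
Lower bound = max(max_job, ceil(total/3)) = max(22, 30) = 30
Ratio = 31 / 30 = 1.0333

1.0333


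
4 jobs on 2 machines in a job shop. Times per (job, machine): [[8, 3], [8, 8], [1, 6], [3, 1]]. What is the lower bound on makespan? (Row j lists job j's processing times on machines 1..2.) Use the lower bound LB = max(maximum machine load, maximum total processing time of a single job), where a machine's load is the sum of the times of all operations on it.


Machine loads:
  Machine 1: 8 + 8 + 1 + 3 = 20
  Machine 2: 3 + 8 + 6 + 1 = 18
Max machine load = 20
Job totals:
  Job 1: 11
  Job 2: 16
  Job 3: 7
  Job 4: 4
Max job total = 16
Lower bound = max(20, 16) = 20

20


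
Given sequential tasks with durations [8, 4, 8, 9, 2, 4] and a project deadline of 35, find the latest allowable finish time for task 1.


LF(activity 1) = deadline - sum of successor durations
Successors: activities 2 through 6 with durations [4, 8, 9, 2, 4]
Sum of successor durations = 27
LF = 35 - 27 = 8

8


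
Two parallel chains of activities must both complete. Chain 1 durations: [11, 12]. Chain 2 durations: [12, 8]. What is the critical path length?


Path A total = 11 + 12 = 23
Path B total = 12 + 8 = 20
Critical path = longest path = max(23, 20) = 23

23


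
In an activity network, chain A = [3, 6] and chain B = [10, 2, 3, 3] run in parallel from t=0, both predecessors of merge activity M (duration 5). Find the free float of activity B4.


ES(B4) = sum of predecessors on chain B = 15
EF(B4) = ES + duration = 15 + 3 = 18
Successor of B4 is M. ES(M) = max(sum(A), sum(B)) = max(9, 18) = 18
Free float = ES(successor) - EF(current) = 18 - 18 = 0

0


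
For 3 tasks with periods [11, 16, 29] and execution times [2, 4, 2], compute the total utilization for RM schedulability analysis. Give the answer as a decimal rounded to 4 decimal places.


Compute individual utilizations (exact fractions):
  Task 1: C/T = 2/11 (approx. 0.1818)
  Task 2: C/T = 4/16 = 1/4 (approx. 0.25)
  Task 3: C/T = 2/29 (approx. 0.069)
Total utilization U = 2/11 + 1/4 + 2/29 = 639/1276
Rounded to 4 decimal places: U = 0.5008
RM (Liu & Layland) bound for 3 tasks = 0.779763; compare with U = 639/1276 (approx. 0.500784)
U <= bound, so schedulable by RM sufficient condition.

0.5008


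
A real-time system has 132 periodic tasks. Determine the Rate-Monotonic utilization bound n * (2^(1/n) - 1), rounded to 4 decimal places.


Compute 2^(1/132) = 1.0052649263
Subtract 1: 1.0052649263 - 1 = 0.0052649263
Multiply by n: 132 * 0.0052649263 = 0.6949702716
Round to 4 dp: 0.6950

0.6950


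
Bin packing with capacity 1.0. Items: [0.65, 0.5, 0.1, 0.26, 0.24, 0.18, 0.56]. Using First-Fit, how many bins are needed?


Place items sequentially using First-Fit:
  Item 0.65 -> new Bin 1
  Item 0.5 -> new Bin 2
  Item 0.1 -> Bin 1 (now 0.75)
  Item 0.26 -> Bin 2 (now 0.76)
  Item 0.24 -> Bin 1 (now 0.99)
  Item 0.18 -> Bin 2 (now 0.94)
  Item 0.56 -> new Bin 3
Total bins used = 3

3


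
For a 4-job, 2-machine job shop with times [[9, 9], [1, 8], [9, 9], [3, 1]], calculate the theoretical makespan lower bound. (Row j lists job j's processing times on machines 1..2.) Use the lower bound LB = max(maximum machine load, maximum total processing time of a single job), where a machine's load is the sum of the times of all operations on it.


Machine loads:
  Machine 1: 9 + 1 + 9 + 3 = 22
  Machine 2: 9 + 8 + 9 + 1 = 27
Max machine load = 27
Job totals:
  Job 1: 18
  Job 2: 9
  Job 3: 18
  Job 4: 4
Max job total = 18
Lower bound = max(27, 18) = 27

27


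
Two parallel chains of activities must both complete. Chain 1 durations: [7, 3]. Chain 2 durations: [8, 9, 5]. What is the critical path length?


Path A total = 7 + 3 = 10
Path B total = 8 + 9 + 5 = 22
Critical path = longest path = max(10, 22) = 22

22


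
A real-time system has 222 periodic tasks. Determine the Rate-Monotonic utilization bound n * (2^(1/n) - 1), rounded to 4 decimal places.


Compute 2^(1/222) = 1.0031271640
Subtract 1: 1.0031271640 - 1 = 0.0031271640
Multiply by n: 222 * 0.0031271640 = 0.6942304080
Round to 4 dp: 0.6942

0.6942


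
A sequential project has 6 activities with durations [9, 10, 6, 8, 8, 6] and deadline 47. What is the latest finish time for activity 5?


LF(activity 5) = deadline - sum of successor durations
Successors: activities 6 through 6 with durations [6]
Sum of successor durations = 6
LF = 47 - 6 = 41

41


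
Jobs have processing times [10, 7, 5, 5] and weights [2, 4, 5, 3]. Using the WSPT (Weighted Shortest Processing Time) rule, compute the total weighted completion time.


Compute p/w ratios and sort ascending (WSPT): [(5, 5), (5, 3), (7, 4), (10, 2)]
Compute weighted completion times:
  Job (p=5,w=5): C=5, w*C=5*5=25
  Job (p=5,w=3): C=10, w*C=3*10=30
  Job (p=7,w=4): C=17, w*C=4*17=68
  Job (p=10,w=2): C=27, w*C=2*27=54
Total weighted completion time = 177

177


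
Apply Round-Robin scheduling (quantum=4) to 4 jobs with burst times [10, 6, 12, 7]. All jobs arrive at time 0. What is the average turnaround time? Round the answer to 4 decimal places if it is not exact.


Time quantum = 4
Execution trace:
  J1 runs 4 units, time = 4
  J2 runs 4 units, time = 8
  J3 runs 4 units, time = 12
  J4 runs 4 units, time = 16
  J1 runs 4 units, time = 20
  J2 runs 2 units, time = 22
  J3 runs 4 units, time = 26
  J4 runs 3 units, time = 29
  J1 runs 2 units, time = 31
  J3 runs 4 units, time = 35
Finish times: [31, 22, 35, 29]
Average turnaround = 117/4 = 29.25

29.25


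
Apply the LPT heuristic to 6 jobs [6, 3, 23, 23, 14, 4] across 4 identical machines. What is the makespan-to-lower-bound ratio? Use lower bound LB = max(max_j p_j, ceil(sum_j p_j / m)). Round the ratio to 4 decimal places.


LPT order: [23, 23, 14, 6, 4, 3]
Machine loads after assignment: [23, 23, 14, 13]
LPT makespan = 23
Lower bound = max(max_job, ceil(total/4)) = max(23, 19) = 23
Ratio = 23 / 23 = 1.0

1.0


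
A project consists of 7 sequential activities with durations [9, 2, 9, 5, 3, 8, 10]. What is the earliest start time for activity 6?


Activity 6 starts after activities 1 through 5 complete.
Predecessor durations: [9, 2, 9, 5, 3]
ES = 9 + 2 + 9 + 5 + 3 = 28

28


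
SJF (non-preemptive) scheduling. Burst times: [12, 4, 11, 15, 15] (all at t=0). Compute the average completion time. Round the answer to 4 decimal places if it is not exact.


SJF order (ascending): [4, 11, 12, 15, 15]
Completion times:
  Job 1: burst=4, C=4
  Job 2: burst=11, C=15
  Job 3: burst=12, C=27
  Job 4: burst=15, C=42
  Job 5: burst=15, C=57
Average completion = 145/5 = 29.0

29.0


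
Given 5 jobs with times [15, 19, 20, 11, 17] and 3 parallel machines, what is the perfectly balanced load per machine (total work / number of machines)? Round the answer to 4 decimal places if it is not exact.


Total processing time = 15 + 19 + 20 + 11 + 17 = 82
Number of machines = 3
Ideal balanced load = 82 / 3 = 27.3333

27.3333


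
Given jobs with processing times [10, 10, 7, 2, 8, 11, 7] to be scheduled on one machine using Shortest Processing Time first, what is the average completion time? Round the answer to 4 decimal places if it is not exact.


Sort jobs by processing time (SPT order): [2, 7, 7, 8, 10, 10, 11]
Compute completion times sequentially:
  Job 1: processing = 2, completes at 2
  Job 2: processing = 7, completes at 9
  Job 3: processing = 7, completes at 16
  Job 4: processing = 8, completes at 24
  Job 5: processing = 10, completes at 34
  Job 6: processing = 10, completes at 44
  Job 7: processing = 11, completes at 55
Sum of completion times = 184
Average completion time = 184/7 = 26.2857

26.2857


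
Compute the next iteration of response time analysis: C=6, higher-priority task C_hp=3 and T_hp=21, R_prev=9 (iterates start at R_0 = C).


R_next = C + ceil(R_prev / T_hp) * C_hp
ceil(9 / 21) = ceil(0.4286) = 1
Interference = 1 * 3 = 3
R_next = 6 + 3 = 9
R_next = R_prev, so the iteration has converged (response time = 9).

9


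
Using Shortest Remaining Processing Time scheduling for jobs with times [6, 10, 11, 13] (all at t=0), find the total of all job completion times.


Since all jobs arrive at t=0, SRPT equals SPT ordering.
SPT order: [6, 10, 11, 13]
Completion times:
  Job 1: p=6, C=6
  Job 2: p=10, C=16
  Job 3: p=11, C=27
  Job 4: p=13, C=40
Total completion time = 6 + 16 + 27 + 40 = 89

89
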